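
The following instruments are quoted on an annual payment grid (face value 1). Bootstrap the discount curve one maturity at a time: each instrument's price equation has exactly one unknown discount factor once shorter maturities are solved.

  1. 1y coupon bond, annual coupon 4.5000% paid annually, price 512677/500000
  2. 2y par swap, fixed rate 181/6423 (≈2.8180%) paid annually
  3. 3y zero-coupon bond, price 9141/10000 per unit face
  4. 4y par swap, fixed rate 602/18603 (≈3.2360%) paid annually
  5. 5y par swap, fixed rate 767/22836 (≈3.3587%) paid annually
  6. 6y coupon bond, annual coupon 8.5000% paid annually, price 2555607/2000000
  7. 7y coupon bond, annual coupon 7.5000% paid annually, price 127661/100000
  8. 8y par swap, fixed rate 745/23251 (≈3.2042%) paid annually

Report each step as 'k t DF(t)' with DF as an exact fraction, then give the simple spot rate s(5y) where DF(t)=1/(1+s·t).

step 1 [1y] bond c/1=9/200: DF=(512677/500000 − 9/200·(0))/(1+9/200) = 2453/2500 ≈ 0.981200
step 2 [2y] swap r/1=181/6423: DF=(1 − 181/6423·(0.981200))/(1+181/6423) = 9457/10000 ≈ 0.945700
step 3 [3y] zero: DF = P = 9141/10000 ≈ 0.914100
step 4 [4y] swap r/1=602/18603: DF=(1 − 602/18603·(0.981200+0.945700+0.914100))/(1+602/18603) = 2199/2500 ≈ 0.879600
step 5 [5y] swap r/1=767/22836: DF=(1 − 767/22836·(0.981200+0.945700+0.914100+0.879600))/(1+767/22836) = 4233/5000 ≈ 0.846600
step 6 [6y] bond c/1=17/200: DF=(2555607/2000000 − 17/200·(0.981200+0.945700+0.914100+0.879600+0.846600))/(1+17/200) = 8199/10000 ≈ 0.819900
step 7 [7y] bond c/1=3/40: DF=(127661/100000 − 3/40·(0.981200+0.945700+0.914100+0.879600+0.846600+0.819900))/(1+3/40) = 8117/10000 ≈ 0.811700
step 8 [8y] swap r/1=745/23251: DF=(1 − 745/23251·(0.981200+0.945700+0.914100+0.879600+0.846600+0.819900+0.811700))/(1+745/23251) = 1553/2000 ≈ 0.776500

1 1 2453/2500
2 2 9457/10000
3 3 9141/10000
4 4 2199/2500
5 5 4233/5000
6 6 8199/10000
7 7 8117/10000
8 8 1553/2000
s(5y) = (1/(4233/5000) − 1)/(5) = 767/21165 ≈ 3.6239%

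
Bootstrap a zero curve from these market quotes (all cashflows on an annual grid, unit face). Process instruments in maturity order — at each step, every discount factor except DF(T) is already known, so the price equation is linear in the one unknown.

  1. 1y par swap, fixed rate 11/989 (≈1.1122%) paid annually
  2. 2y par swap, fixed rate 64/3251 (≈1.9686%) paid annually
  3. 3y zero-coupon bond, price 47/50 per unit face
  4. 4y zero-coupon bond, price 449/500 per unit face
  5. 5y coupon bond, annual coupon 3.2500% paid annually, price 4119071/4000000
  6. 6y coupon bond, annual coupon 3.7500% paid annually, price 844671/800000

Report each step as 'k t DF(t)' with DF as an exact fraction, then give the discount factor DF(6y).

1 1 989/1000
2 2 601/625
3 3 47/50
4 4 449/500
5 5 8781/10000
6 6 849/1000
DF(6y) = 849/1000 ≈ 0.849000

step 1 [1y] swap r/1=11/989: DF=(1 − 11/989·(0))/(1+11/989) = 989/1000 ≈ 0.989000
step 2 [2y] swap r/1=64/3251: DF=(1 − 64/3251·(0.989000))/(1+64/3251) = 601/625 ≈ 0.961600
step 3 [3y] zero: DF = P = 47/50 ≈ 0.940000
step 4 [4y] zero: DF = P = 449/500 ≈ 0.898000
step 5 [5y] bond c/1=13/400: DF=(4119071/4000000 − 13/400·(0.989000+0.961600+0.940000+0.898000))/(1+13/400) = 8781/10000 ≈ 0.878100
step 6 [6y] bond c/1=3/80: DF=(844671/800000 − 3/80·(0.989000+0.961600+0.940000+0.898000+0.878100))/(1+3/80) = 849/1000 ≈ 0.849000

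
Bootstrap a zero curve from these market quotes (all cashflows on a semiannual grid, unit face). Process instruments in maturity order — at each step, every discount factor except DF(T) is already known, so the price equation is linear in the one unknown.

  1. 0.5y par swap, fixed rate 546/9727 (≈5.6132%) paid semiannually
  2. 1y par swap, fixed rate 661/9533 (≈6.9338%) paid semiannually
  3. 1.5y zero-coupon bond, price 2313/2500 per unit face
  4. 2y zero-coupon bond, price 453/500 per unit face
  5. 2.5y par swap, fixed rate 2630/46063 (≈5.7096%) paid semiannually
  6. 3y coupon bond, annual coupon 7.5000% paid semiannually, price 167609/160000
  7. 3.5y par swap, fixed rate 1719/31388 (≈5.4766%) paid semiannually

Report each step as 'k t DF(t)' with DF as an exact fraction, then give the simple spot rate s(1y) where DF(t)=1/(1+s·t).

step 1 [0.5y] swap r/2=273/9727: DF=(1 − 273/9727·(0))/(1+273/9727) = 9727/10000 ≈ 0.972700
step 2 [1y] swap r/2=661/19066: DF=(1 − 661/19066·(0.972700))/(1+661/19066) = 9339/10000 ≈ 0.933900
step 3 [1.5y] zero: DF = P = 2313/2500 ≈ 0.925200
step 4 [2y] zero: DF = P = 453/500 ≈ 0.906000
step 5 [2.5y] swap r/2=1315/46063: DF=(1 − 1315/46063·(0.972700+0.933900+0.925200+0.906000))/(1+1315/46063) = 1737/2000 ≈ 0.868500
step 6 [3y] bond c/2=3/80: DF=(167609/160000 − 3/80·(0.972700+0.933900+0.925200+0.906000+0.868500))/(1+3/80) = 527/625 ≈ 0.843200
step 7 [3.5y] swap r/2=1719/62776: DF=(1 − 1719/62776·(0.972700+0.933900+0.925200+0.906000+0.868500+0.843200))/(1+1719/62776) = 8281/10000 ≈ 0.828100

1 1/2 9727/10000
2 1 9339/10000
3 3/2 2313/2500
4 2 453/500
5 5/2 1737/2000
6 3 527/625
7 7/2 8281/10000
s(1y) = (1/(9339/10000) − 1)/(1) = 661/9339 ≈ 7.0778%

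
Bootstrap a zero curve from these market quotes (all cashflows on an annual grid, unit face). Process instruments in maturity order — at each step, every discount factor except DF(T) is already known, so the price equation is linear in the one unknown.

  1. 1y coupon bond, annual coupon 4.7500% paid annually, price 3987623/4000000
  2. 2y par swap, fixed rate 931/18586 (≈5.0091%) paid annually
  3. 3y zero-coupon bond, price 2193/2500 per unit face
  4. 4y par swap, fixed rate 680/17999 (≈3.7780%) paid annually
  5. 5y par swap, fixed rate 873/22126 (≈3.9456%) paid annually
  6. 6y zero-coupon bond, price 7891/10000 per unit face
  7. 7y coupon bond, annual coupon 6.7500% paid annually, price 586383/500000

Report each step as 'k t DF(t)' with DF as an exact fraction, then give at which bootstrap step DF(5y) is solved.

step 1 [1y] bond c/1=19/400: DF=(3987623/4000000 − 19/400·(0))/(1+19/400) = 9517/10000 ≈ 0.951700
step 2 [2y] swap r/1=931/18586: DF=(1 − 931/18586·(0.951700))/(1+931/18586) = 9069/10000 ≈ 0.906900
step 3 [3y] zero: DF = P = 2193/2500 ≈ 0.877200
step 4 [4y] swap r/1=680/17999: DF=(1 − 680/17999·(0.951700+0.906900+0.877200))/(1+680/17999) = 108/125 ≈ 0.864000
step 5 [5y] swap r/1=873/22126: DF=(1 − 873/22126·(0.951700+0.906900+0.877200+0.864000))/(1+873/22126) = 4127/5000 ≈ 0.825400
step 6 [6y] zero: DF = P = 7891/10000 ≈ 0.789100
step 7 [7y] bond c/1=27/400: DF=(586383/500000 − 27/400·(0.951700+0.906900+0.877200+0.864000+0.825400+0.789100))/(1+27/400) = 7689/10000 ≈ 0.768900

1 1 9517/10000
2 2 9069/10000
3 3 2193/2500
4 4 108/125
5 5 4127/5000
6 6 7891/10000
7 7 7689/10000
DF(5y) is solved at step 5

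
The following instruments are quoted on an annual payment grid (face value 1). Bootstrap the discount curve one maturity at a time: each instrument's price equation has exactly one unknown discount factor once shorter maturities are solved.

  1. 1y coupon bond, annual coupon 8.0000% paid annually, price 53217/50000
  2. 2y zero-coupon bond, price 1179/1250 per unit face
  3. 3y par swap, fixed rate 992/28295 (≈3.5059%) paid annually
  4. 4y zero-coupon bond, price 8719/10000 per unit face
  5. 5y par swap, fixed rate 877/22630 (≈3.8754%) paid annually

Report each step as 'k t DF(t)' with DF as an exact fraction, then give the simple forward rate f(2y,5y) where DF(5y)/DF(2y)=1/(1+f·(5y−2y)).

1 1 1971/2000
2 2 1179/1250
3 3 563/625
4 4 8719/10000
5 5 4123/5000
f(2y,5y) = ((1179/1250)/(4123/5000) − 1)/(3) = 593/12369 ≈ 4.7942%

step 1 [1y] bond c/1=2/25: DF=(53217/50000 − 2/25·(0))/(1+2/25) = 1971/2000 ≈ 0.985500
step 2 [2y] zero: DF = P = 1179/1250 ≈ 0.943200
step 3 [3y] swap r/1=992/28295: DF=(1 − 992/28295·(0.985500+0.943200))/(1+992/28295) = 563/625 ≈ 0.900800
step 4 [4y] zero: DF = P = 8719/10000 ≈ 0.871900
step 5 [5y] swap r/1=877/22630: DF=(1 − 877/22630·(0.985500+0.943200+0.900800+0.871900))/(1+877/22630) = 4123/5000 ≈ 0.824600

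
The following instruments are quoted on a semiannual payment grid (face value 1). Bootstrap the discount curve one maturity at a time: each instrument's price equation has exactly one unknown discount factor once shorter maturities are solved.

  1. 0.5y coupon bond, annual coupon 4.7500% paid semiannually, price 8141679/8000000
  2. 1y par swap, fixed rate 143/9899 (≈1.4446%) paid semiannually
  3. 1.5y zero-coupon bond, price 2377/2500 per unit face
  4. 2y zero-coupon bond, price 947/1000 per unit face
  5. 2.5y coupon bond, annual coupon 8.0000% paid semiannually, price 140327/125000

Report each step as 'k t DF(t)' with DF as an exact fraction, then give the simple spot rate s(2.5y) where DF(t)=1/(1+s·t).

step 1 [0.5y] bond c/2=19/800: DF=(8141679/8000000 − 19/800·(0))/(1+19/800) = 9941/10000 ≈ 0.994100
step 2 [1y] swap r/2=143/19798: DF=(1 − 143/19798·(0.994100))/(1+143/19798) = 9857/10000 ≈ 0.985700
step 3 [1.5y] zero: DF = P = 2377/2500 ≈ 0.950800
step 4 [2y] zero: DF = P = 947/1000 ≈ 0.947000
step 5 [2.5y] bond c/2=1/25: DF=(140327/125000 − 1/25·(0.994100+0.985700+0.950800+0.947000))/(1+1/25) = 9303/10000 ≈ 0.930300

1 1/2 9941/10000
2 1 9857/10000
3 3/2 2377/2500
4 2 947/1000
5 5/2 9303/10000
s(2.5y) = (1/(9303/10000) − 1)/(5/2) = 1394/46515 ≈ 2.9969%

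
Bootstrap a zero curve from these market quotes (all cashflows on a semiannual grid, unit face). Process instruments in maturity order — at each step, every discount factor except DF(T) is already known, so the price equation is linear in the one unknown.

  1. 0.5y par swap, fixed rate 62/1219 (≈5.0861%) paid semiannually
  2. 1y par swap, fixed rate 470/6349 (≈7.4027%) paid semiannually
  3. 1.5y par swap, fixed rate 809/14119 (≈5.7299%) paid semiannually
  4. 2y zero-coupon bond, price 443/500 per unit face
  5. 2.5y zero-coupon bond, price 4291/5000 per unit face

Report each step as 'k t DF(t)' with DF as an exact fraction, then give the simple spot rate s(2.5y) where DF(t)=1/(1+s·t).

1 1/2 1219/1250
2 1 1859/2000
3 3/2 9191/10000
4 2 443/500
5 5/2 4291/5000
s(2.5y) = (1/(4291/5000) − 1)/(5/2) = 1418/21455 ≈ 6.6092%

step 1 [0.5y] swap r/2=31/1219: DF=(1 − 31/1219·(0))/(1+31/1219) = 1219/1250 ≈ 0.975200
step 2 [1y] swap r/2=235/6349: DF=(1 − 235/6349·(0.975200))/(1+235/6349) = 1859/2000 ≈ 0.929500
step 3 [1.5y] swap r/2=809/28238: DF=(1 − 809/28238·(0.975200+0.929500))/(1+809/28238) = 9191/10000 ≈ 0.919100
step 4 [2y] zero: DF = P = 443/500 ≈ 0.886000
step 5 [2.5y] zero: DF = P = 4291/5000 ≈ 0.858200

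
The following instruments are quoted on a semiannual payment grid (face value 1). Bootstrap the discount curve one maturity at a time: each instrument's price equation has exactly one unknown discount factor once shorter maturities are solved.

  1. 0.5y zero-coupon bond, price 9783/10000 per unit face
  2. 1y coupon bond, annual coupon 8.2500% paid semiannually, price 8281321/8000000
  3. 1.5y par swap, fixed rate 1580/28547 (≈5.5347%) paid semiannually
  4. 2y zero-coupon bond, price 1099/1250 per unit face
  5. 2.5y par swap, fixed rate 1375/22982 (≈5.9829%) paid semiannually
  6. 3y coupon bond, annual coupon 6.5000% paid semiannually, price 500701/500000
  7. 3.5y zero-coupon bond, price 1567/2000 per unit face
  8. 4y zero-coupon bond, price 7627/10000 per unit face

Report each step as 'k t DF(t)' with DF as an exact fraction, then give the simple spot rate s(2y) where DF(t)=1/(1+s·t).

1 1/2 9783/10000
2 1 4777/5000
3 3/2 921/1000
4 2 1099/1250
5 5/2 69/80
6 3 2063/2500
7 7/2 1567/2000
8 4 7627/10000
s(2y) = (1/(1099/1250) − 1)/(2) = 151/2198 ≈ 6.8699%

step 1 [0.5y] zero: DF = P = 9783/10000 ≈ 0.978300
step 2 [1y] bond c/2=33/800: DF=(8281321/8000000 − 33/800·(0.978300))/(1+33/800) = 4777/5000 ≈ 0.955400
step 3 [1.5y] swap r/2=790/28547: DF=(1 − 790/28547·(0.978300+0.955400))/(1+790/28547) = 921/1000 ≈ 0.921000
step 4 [2y] zero: DF = P = 1099/1250 ≈ 0.879200
step 5 [2.5y] swap r/2=1375/45964: DF=(1 − 1375/45964·(0.978300+0.955400+0.921000+0.879200))/(1+1375/45964) = 69/80 ≈ 0.862500
step 6 [3y] bond c/2=13/400: DF=(500701/500000 − 13/400·(0.978300+0.955400+0.921000+0.879200+0.862500))/(1+13/400) = 2063/2500 ≈ 0.825200
step 7 [3.5y] zero: DF = P = 1567/2000 ≈ 0.783500
step 8 [4y] zero: DF = P = 7627/10000 ≈ 0.762700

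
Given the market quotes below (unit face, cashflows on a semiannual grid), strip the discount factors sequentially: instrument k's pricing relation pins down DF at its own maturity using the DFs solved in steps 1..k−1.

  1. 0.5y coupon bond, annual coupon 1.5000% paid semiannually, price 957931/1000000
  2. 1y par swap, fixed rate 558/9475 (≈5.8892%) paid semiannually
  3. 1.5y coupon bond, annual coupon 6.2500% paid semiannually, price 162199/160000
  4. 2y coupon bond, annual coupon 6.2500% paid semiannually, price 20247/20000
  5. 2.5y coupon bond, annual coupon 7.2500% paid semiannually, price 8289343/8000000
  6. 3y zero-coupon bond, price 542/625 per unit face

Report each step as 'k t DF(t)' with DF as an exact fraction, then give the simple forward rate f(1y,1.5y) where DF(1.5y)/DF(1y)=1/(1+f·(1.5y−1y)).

1 1/2 2377/2500
2 1 4721/5000
3 3/2 1157/1250
4 2 4481/5000
5 5/2 8699/10000
6 3 542/625
f(1y,1.5y) = ((4721/5000)/(1157/1250) − 1)/(1/2) = 93/2314 ≈ 4.0190%

step 1 [0.5y] bond c/2=3/400: DF=(957931/1000000 − 3/400·(0))/(1+3/400) = 2377/2500 ≈ 0.950800
step 2 [1y] swap r/2=279/9475: DF=(1 − 279/9475·(0.950800))/(1+279/9475) = 4721/5000 ≈ 0.944200
step 3 [1.5y] bond c/2=1/32: DF=(162199/160000 − 1/32·(0.950800+0.944200))/(1+1/32) = 1157/1250 ≈ 0.925600
step 4 [2y] bond c/2=1/32: DF=(20247/20000 − 1/32·(0.950800+0.944200+0.925600))/(1+1/32) = 4481/5000 ≈ 0.896200
step 5 [2.5y] bond c/2=29/800: DF=(8289343/8000000 − 29/800·(0.950800+0.944200+0.925600+0.896200))/(1+29/800) = 8699/10000 ≈ 0.869900
step 6 [3y] zero: DF = P = 542/625 ≈ 0.867200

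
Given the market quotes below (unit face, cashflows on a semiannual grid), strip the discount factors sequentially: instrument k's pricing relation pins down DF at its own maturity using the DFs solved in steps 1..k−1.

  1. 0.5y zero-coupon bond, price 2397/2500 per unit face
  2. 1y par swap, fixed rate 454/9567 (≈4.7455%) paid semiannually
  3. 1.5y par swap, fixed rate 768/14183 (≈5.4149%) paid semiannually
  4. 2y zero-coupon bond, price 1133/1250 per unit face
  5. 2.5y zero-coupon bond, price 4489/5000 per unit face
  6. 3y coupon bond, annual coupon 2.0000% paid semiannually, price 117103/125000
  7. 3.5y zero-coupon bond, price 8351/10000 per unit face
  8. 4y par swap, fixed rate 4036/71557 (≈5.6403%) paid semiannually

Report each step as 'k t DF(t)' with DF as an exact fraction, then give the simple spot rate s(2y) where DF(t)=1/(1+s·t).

step 1 [0.5y] zero: DF = P = 2397/2500 ≈ 0.958800
step 2 [1y] swap r/2=227/9567: DF=(1 − 227/9567·(0.958800))/(1+227/9567) = 4773/5000 ≈ 0.954600
step 3 [1.5y] swap r/2=384/14183: DF=(1 − 384/14183·(0.958800+0.954600))/(1+384/14183) = 577/625 ≈ 0.923200
step 4 [2y] zero: DF = P = 1133/1250 ≈ 0.906400
step 5 [2.5y] zero: DF = P = 4489/5000 ≈ 0.897800
step 6 [3y] bond c/2=1/100: DF=(117103/125000 − 1/100·(0.958800+0.954600+0.923200+0.906400+0.897800))/(1+1/100) = 551/625 ≈ 0.881600
step 7 [3.5y] zero: DF = P = 8351/10000 ≈ 0.835100
step 8 [4y] swap r/2=2018/71557: DF=(1 − 2018/71557·(0.958800+0.954600+0.923200+0.906400+0.897800+0.881600+0.835100))/(1+2018/71557) = 3991/5000 ≈ 0.798200

1 1/2 2397/2500
2 1 4773/5000
3 3/2 577/625
4 2 1133/1250
5 5/2 4489/5000
6 3 551/625
7 7/2 8351/10000
8 4 3991/5000
s(2y) = (1/(1133/1250) − 1)/(2) = 117/2266 ≈ 5.1633%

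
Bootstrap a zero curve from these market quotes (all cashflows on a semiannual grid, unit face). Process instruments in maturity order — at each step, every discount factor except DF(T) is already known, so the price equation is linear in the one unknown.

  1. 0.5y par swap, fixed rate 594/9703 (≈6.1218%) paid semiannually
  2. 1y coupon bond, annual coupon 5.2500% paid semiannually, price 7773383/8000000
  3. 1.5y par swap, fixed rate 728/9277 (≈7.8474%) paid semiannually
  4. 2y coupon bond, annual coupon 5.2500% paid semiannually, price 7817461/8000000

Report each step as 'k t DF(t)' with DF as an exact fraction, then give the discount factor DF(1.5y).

1 1/2 9703/10000
2 1 461/500
3 3/2 2227/2500
4 2 881/1000
DF(1.5y) = 2227/2500 ≈ 0.890800

step 1 [0.5y] swap r/2=297/9703: DF=(1 − 297/9703·(0))/(1+297/9703) = 9703/10000 ≈ 0.970300
step 2 [1y] bond c/2=21/800: DF=(7773383/8000000 − 21/800·(0.970300))/(1+21/800) = 461/500 ≈ 0.922000
step 3 [1.5y] swap r/2=364/9277: DF=(1 − 364/9277·(0.970300+0.922000))/(1+364/9277) = 2227/2500 ≈ 0.890800
step 4 [2y] bond c/2=21/800: DF=(7817461/8000000 − 21/800·(0.970300+0.922000+0.890800))/(1+21/800) = 881/1000 ≈ 0.881000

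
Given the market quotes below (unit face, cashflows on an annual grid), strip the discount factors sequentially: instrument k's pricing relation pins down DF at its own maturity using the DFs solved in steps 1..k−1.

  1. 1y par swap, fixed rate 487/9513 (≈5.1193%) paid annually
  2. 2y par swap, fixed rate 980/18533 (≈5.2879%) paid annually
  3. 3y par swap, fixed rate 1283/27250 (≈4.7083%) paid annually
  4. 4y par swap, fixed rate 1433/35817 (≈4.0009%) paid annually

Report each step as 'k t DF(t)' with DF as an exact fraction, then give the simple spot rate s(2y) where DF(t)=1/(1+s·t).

step 1 [1y] swap r/1=487/9513: DF=(1 − 487/9513·(0))/(1+487/9513) = 9513/10000 ≈ 0.951300
step 2 [2y] swap r/1=980/18533: DF=(1 − 980/18533·(0.951300))/(1+980/18533) = 451/500 ≈ 0.902000
step 3 [3y] swap r/1=1283/27250: DF=(1 − 1283/27250·(0.951300+0.902000))/(1+1283/27250) = 8717/10000 ≈ 0.871700
step 4 [4y] swap r/1=1433/35817: DF=(1 − 1433/35817·(0.951300+0.902000+0.871700))/(1+1433/35817) = 8567/10000 ≈ 0.856700

1 1 9513/10000
2 2 451/500
3 3 8717/10000
4 4 8567/10000
s(2y) = (1/(451/500) − 1)/(2) = 49/902 ≈ 5.4324%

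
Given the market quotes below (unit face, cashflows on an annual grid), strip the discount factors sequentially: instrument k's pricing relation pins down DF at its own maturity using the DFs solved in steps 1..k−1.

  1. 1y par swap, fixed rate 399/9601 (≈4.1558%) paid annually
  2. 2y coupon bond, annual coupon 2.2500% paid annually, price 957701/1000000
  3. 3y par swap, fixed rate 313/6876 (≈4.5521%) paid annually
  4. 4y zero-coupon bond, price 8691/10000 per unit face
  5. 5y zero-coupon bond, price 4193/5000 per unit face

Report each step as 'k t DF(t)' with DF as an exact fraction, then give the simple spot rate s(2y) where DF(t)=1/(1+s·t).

step 1 [1y] swap r/1=399/9601: DF=(1 − 399/9601·(0))/(1+399/9601) = 9601/10000 ≈ 0.960100
step 2 [2y] bond c/1=9/400: DF=(957701/1000000 − 9/400·(0.960100))/(1+9/400) = 1831/2000 ≈ 0.915500
step 3 [3y] swap r/1=313/6876: DF=(1 − 313/6876·(0.960100+0.915500))/(1+313/6876) = 2187/2500 ≈ 0.874800
step 4 [4y] zero: DF = P = 8691/10000 ≈ 0.869100
step 5 [5y] zero: DF = P = 4193/5000 ≈ 0.838600

1 1 9601/10000
2 2 1831/2000
3 3 2187/2500
4 4 8691/10000
5 5 4193/5000
s(2y) = (1/(1831/2000) − 1)/(2) = 169/3662 ≈ 4.6150%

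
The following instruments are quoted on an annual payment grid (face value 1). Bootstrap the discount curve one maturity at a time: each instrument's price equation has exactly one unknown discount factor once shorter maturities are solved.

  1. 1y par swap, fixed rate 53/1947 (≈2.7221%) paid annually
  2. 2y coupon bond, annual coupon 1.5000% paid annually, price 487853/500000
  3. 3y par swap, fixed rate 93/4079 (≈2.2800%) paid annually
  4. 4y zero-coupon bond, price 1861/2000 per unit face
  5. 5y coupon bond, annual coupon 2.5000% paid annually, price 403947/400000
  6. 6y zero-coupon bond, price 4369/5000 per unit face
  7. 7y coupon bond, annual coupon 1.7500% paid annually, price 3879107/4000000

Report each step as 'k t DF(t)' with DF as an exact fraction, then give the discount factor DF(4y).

step 1 [1y] swap r/1=53/1947: DF=(1 − 53/1947·(0))/(1+53/1947) = 1947/2000 ≈ 0.973500
step 2 [2y] bond c/1=3/200: DF=(487853/500000 − 3/200·(0.973500))/(1+3/200) = 9469/10000 ≈ 0.946900
step 3 [3y] swap r/1=93/4079: DF=(1 − 93/4079·(0.973500+0.946900))/(1+93/4079) = 9349/10000 ≈ 0.934900
step 4 [4y] zero: DF = P = 1861/2000 ≈ 0.930500
step 5 [5y] bond c/1=1/40: DF=(403947/400000 − 1/40·(0.973500+0.946900+0.934900+0.930500))/(1+1/40) = 8929/10000 ≈ 0.892900
step 6 [6y] zero: DF = P = 4369/5000 ≈ 0.873800
step 7 [7y] bond c/1=7/400: DF=(3879107/4000000 − 7/400·(0.973500+0.946900+0.934900+0.930500+0.892900+0.873800))/(1+7/400) = 536/625 ≈ 0.857600

1 1 1947/2000
2 2 9469/10000
3 3 9349/10000
4 4 1861/2000
5 5 8929/10000
6 6 4369/5000
7 7 536/625
DF(4y) = 1861/2000 ≈ 0.930500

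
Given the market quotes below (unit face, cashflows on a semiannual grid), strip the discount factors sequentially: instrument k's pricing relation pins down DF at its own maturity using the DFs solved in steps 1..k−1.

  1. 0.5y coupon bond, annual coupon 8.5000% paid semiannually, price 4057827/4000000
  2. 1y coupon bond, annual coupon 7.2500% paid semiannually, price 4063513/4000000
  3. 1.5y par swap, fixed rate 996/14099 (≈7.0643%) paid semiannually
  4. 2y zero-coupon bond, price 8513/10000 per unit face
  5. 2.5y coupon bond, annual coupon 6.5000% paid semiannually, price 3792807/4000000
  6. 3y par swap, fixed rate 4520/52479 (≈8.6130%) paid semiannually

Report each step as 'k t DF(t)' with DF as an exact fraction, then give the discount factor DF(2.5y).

1 1/2 9731/10000
2 1 9463/10000
3 3/2 2251/2500
4 2 8513/10000
5 5/2 2007/2500
6 3 387/500
DF(2.5y) = 2007/2500 ≈ 0.802800

step 1 [0.5y] bond c/2=17/400: DF=(4057827/4000000 − 17/400·(0))/(1+17/400) = 9731/10000 ≈ 0.973100
step 2 [1y] bond c/2=29/800: DF=(4063513/4000000 − 29/800·(0.973100))/(1+29/800) = 9463/10000 ≈ 0.946300
step 3 [1.5y] swap r/2=498/14099: DF=(1 − 498/14099·(0.973100+0.946300))/(1+498/14099) = 2251/2500 ≈ 0.900400
step 4 [2y] zero: DF = P = 8513/10000 ≈ 0.851300
step 5 [2.5y] bond c/2=13/400: DF=(3792807/4000000 − 13/400·(0.973100+0.946300+0.900400+0.851300))/(1+13/400) = 2007/2500 ≈ 0.802800
step 6 [3y] swap r/2=2260/52479: DF=(1 − 2260/52479·(0.973100+0.946300+0.900400+0.851300+0.802800))/(1+2260/52479) = 387/500 ≈ 0.774000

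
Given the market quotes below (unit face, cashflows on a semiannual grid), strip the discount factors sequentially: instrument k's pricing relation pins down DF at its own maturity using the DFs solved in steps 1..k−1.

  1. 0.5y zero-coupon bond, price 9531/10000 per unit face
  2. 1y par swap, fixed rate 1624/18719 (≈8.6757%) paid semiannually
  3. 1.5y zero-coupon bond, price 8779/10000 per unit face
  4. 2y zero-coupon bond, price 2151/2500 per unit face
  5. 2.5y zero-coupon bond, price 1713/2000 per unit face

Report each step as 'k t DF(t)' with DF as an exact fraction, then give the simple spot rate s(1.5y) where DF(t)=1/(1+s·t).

1 1/2 9531/10000
2 1 2297/2500
3 3/2 8779/10000
4 2 2151/2500
5 5/2 1713/2000
s(1.5y) = (1/(8779/10000) − 1)/(3/2) = 814/8779 ≈ 9.2721%

step 1 [0.5y] zero: DF = P = 9531/10000 ≈ 0.953100
step 2 [1y] swap r/2=812/18719: DF=(1 − 812/18719·(0.953100))/(1+812/18719) = 2297/2500 ≈ 0.918800
step 3 [1.5y] zero: DF = P = 8779/10000 ≈ 0.877900
step 4 [2y] zero: DF = P = 2151/2500 ≈ 0.860400
step 5 [2.5y] zero: DF = P = 1713/2000 ≈ 0.856500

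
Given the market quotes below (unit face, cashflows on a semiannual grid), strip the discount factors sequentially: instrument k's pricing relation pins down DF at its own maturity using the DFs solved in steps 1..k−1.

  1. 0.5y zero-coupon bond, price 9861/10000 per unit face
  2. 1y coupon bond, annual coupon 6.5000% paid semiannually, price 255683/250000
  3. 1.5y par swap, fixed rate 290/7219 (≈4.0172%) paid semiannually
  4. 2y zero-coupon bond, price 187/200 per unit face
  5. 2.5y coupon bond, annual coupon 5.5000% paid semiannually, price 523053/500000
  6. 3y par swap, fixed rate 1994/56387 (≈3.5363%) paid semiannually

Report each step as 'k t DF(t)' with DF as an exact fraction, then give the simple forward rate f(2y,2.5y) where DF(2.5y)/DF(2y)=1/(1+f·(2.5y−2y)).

step 1 [0.5y] zero: DF = P = 9861/10000 ≈ 0.986100
step 2 [1y] bond c/2=13/400: DF=(255683/250000 − 13/400·(0.986100))/(1+13/400) = 1919/2000 ≈ 0.959500
step 3 [1.5y] swap r/2=145/7219: DF=(1 − 145/7219·(0.986100+0.959500))/(1+145/7219) = 471/500 ≈ 0.942000
step 4 [2y] zero: DF = P = 187/200 ≈ 0.935000
step 5 [2.5y] bond c/2=11/400: DF=(523053/500000 − 11/400·(0.986100+0.959500+0.942000+0.935000))/(1+11/400) = 4579/5000 ≈ 0.915800
step 6 [3y] swap r/2=997/56387: DF=(1 − 997/56387·(0.986100+0.959500+0.942000+0.935000+0.915800))/(1+997/56387) = 9003/10000 ≈ 0.900300

1 1/2 9861/10000
2 1 1919/2000
3 3/2 471/500
4 2 187/200
5 5/2 4579/5000
6 3 9003/10000
f(2y,2.5y) = ((187/200)/(4579/5000) − 1)/(1/2) = 192/4579 ≈ 4.1931%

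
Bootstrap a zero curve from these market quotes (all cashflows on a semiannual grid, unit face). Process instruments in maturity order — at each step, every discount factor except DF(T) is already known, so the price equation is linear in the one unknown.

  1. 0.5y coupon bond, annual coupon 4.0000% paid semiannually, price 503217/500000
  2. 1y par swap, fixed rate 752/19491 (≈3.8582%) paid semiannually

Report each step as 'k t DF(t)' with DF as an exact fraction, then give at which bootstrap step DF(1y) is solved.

step 1 [0.5y] bond c/2=1/50: DF=(503217/500000 − 1/50·(0))/(1+1/50) = 9867/10000 ≈ 0.986700
step 2 [1y] swap r/2=376/19491: DF=(1 − 376/19491·(0.986700))/(1+376/19491) = 1203/1250 ≈ 0.962400

1 1/2 9867/10000
2 1 1203/1250
DF(1y) is solved at step 2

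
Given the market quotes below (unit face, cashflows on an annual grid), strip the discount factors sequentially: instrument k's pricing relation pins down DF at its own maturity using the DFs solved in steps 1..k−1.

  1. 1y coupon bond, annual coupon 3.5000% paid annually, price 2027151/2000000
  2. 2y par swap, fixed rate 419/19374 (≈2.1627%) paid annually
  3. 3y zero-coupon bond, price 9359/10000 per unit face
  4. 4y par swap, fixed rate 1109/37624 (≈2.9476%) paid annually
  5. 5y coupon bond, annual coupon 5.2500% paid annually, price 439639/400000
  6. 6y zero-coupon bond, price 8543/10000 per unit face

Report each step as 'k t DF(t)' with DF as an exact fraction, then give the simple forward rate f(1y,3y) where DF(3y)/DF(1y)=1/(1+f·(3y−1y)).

step 1 [1y] bond c/1=7/200: DF=(2027151/2000000 − 7/200·(0))/(1+7/200) = 9793/10000 ≈ 0.979300
step 2 [2y] swap r/1=419/19374: DF=(1 − 419/19374·(0.979300))/(1+419/19374) = 9581/10000 ≈ 0.958100
step 3 [3y] zero: DF = P = 9359/10000 ≈ 0.935900
step 4 [4y] swap r/1=1109/37624: DF=(1 − 1109/37624·(0.979300+0.958100+0.935900))/(1+1109/37624) = 8891/10000 ≈ 0.889100
step 5 [5y] bond c/1=21/400: DF=(439639/400000 − 21/400·(0.979300+0.958100+0.935900+0.889100))/(1+21/400) = 4283/5000 ≈ 0.856600
step 6 [6y] zero: DF = P = 8543/10000 ≈ 0.854300

1 1 9793/10000
2 2 9581/10000
3 3 9359/10000
4 4 8891/10000
5 5 4283/5000
6 6 8543/10000
f(1y,3y) = ((9793/10000)/(9359/10000) − 1)/(2) = 31/1337 ≈ 2.3186%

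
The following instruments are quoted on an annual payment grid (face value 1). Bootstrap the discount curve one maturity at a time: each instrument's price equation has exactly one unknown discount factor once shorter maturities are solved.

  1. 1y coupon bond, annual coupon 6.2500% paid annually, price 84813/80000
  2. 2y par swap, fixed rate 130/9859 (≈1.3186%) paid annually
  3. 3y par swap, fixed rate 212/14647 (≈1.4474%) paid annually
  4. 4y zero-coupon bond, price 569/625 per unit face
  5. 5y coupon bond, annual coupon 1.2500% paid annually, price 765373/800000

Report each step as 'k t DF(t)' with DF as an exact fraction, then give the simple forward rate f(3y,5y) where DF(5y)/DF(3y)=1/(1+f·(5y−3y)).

step 1 [1y] bond c/1=1/16: DF=(84813/80000 − 1/16·(0))/(1+1/16) = 4989/5000 ≈ 0.997800
step 2 [2y] swap r/1=130/9859: DF=(1 − 130/9859·(0.997800))/(1+130/9859) = 487/500 ≈ 0.974000
step 3 [3y] swap r/1=212/14647: DF=(1 − 212/14647·(0.997800+0.974000))/(1+212/14647) = 1197/1250 ≈ 0.957600
step 4 [4y] zero: DF = P = 569/625 ≈ 0.910400
step 5 [5y] bond c/1=1/80: DF=(765373/800000 − 1/80·(0.997800+0.974000+0.957600+0.910400))/(1+1/80) = 359/400 ≈ 0.897500

1 1 4989/5000
2 2 487/500
3 3 1197/1250
4 4 569/625
5 5 359/400
f(3y,5y) = ((1197/1250)/(359/400) − 1)/(2) = 601/17950 ≈ 3.3482%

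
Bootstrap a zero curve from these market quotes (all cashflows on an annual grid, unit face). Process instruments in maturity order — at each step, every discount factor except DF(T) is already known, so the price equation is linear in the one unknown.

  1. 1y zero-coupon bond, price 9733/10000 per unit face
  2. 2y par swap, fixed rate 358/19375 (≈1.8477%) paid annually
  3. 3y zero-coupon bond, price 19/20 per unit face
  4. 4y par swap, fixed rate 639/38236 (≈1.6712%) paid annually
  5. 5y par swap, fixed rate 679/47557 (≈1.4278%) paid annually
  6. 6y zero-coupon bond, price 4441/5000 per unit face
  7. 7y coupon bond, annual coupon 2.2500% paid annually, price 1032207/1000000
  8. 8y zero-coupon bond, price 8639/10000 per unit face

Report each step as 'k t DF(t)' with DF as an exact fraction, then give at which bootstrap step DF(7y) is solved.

1 1 9733/10000
2 2 4821/5000
3 3 19/20
4 4 9361/10000
5 5 9321/10000
6 6 4441/5000
7 7 8853/10000
8 8 8639/10000
DF(7y) is solved at step 7

step 1 [1y] zero: DF = P = 9733/10000 ≈ 0.973300
step 2 [2y] swap r/1=358/19375: DF=(1 − 358/19375·(0.973300))/(1+358/19375) = 4821/5000 ≈ 0.964200
step 3 [3y] zero: DF = P = 19/20 ≈ 0.950000
step 4 [4y] swap r/1=639/38236: DF=(1 − 639/38236·(0.973300+0.964200+0.950000))/(1+639/38236) = 9361/10000 ≈ 0.936100
step 5 [5y] swap r/1=679/47557: DF=(1 − 679/47557·(0.973300+0.964200+0.950000+0.936100))/(1+679/47557) = 9321/10000 ≈ 0.932100
step 6 [6y] zero: DF = P = 4441/5000 ≈ 0.888200
step 7 [7y] bond c/1=9/400: DF=(1032207/1000000 − 9/400·(0.973300+0.964200+0.950000+0.936100+0.932100+0.888200))/(1+9/400) = 8853/10000 ≈ 0.885300
step 8 [8y] zero: DF = P = 8639/10000 ≈ 0.863900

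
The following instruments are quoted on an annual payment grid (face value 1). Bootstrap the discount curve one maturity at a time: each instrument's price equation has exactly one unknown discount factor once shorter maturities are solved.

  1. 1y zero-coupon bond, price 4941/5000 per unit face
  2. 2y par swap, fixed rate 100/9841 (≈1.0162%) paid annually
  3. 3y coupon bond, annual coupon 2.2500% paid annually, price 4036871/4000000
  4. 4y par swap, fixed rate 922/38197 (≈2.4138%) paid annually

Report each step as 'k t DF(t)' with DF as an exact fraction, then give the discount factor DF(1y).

step 1 [1y] zero: DF = P = 4941/5000 ≈ 0.988200
step 2 [2y] swap r/1=100/9841: DF=(1 − 100/9841·(0.988200))/(1+100/9841) = 49/50 ≈ 0.980000
step 3 [3y] bond c/1=9/400: DF=(4036871/4000000 − 9/400·(0.988200+0.980000))/(1+9/400) = 9437/10000 ≈ 0.943700
step 4 [4y] swap r/1=922/38197: DF=(1 − 922/38197·(0.988200+0.980000+0.943700))/(1+922/38197) = 4539/5000 ≈ 0.907800

1 1 4941/5000
2 2 49/50
3 3 9437/10000
4 4 4539/5000
DF(1y) = 4941/5000 ≈ 0.988200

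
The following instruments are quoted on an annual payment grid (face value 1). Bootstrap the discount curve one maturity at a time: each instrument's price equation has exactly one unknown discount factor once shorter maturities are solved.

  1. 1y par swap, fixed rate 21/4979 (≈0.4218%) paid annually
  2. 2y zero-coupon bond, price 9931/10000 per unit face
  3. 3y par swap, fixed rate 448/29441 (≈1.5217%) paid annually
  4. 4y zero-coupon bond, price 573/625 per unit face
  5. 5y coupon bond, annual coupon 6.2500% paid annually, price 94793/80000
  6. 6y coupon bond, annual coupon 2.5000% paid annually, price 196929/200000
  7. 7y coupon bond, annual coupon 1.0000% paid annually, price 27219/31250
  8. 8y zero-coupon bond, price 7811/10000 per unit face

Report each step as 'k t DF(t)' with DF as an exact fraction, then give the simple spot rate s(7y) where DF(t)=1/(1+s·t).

1 1 4979/5000
2 2 9931/10000
3 3 597/625
4 4 573/625
5 5 8881/10000
6 6 528/625
7 7 807/1000
8 8 7811/10000
s(7y) = (1/(807/1000) − 1)/(7) = 193/5649 ≈ 3.4165%

step 1 [1y] swap r/1=21/4979: DF=(1 − 21/4979·(0))/(1+21/4979) = 4979/5000 ≈ 0.995800
step 2 [2y] zero: DF = P = 9931/10000 ≈ 0.993100
step 3 [3y] swap r/1=448/29441: DF=(1 − 448/29441·(0.995800+0.993100))/(1+448/29441) = 597/625 ≈ 0.955200
step 4 [4y] zero: DF = P = 573/625 ≈ 0.916800
step 5 [5y] bond c/1=1/16: DF=(94793/80000 − 1/16·(0.995800+0.993100+0.955200+0.916800))/(1+1/16) = 8881/10000 ≈ 0.888100
step 6 [6y] bond c/1=1/40: DF=(196929/200000 − 1/40·(0.995800+0.993100+0.955200+0.916800+0.888100))/(1+1/40) = 528/625 ≈ 0.844800
step 7 [7y] bond c/1=1/100: DF=(27219/31250 − 1/100·(0.995800+0.993100+0.955200+0.916800+0.888100+0.844800))/(1+1/100) = 807/1000 ≈ 0.807000
step 8 [8y] zero: DF = P = 7811/10000 ≈ 0.781100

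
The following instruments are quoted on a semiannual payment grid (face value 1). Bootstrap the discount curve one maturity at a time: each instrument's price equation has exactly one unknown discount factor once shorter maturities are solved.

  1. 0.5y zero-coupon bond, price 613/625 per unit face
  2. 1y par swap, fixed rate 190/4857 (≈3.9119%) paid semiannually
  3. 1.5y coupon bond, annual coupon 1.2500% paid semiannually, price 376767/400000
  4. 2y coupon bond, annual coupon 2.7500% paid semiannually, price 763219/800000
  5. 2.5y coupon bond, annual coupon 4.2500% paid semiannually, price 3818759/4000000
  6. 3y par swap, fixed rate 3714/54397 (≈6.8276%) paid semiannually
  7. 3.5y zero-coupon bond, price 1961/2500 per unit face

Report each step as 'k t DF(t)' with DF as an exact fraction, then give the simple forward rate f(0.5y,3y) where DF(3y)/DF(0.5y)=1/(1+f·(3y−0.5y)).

step 1 [0.5y] zero: DF = P = 613/625 ≈ 0.980800
step 2 [1y] swap r/2=95/4857: DF=(1 − 95/4857·(0.980800))/(1+95/4857) = 481/500 ≈ 0.962000
step 3 [1.5y] bond c/2=1/160: DF=(376767/400000 − 1/160·(0.980800+0.962000))/(1+1/160) = 231/250 ≈ 0.924000
step 4 [2y] bond c/2=11/800: DF=(763219/800000 − 11/800·(0.980800+0.962000+0.924000))/(1+11/800) = 4511/5000 ≈ 0.902200
step 5 [2.5y] bond c/2=17/800: DF=(3818759/4000000 − 17/800·(0.980800+0.962000+0.924000+0.902200))/(1+17/800) = 2141/2500 ≈ 0.856400
step 6 [3y] swap r/2=1857/54397: DF=(1 − 1857/54397·(0.980800+0.962000+0.924000+0.902200+0.856400))/(1+1857/54397) = 8143/10000 ≈ 0.814300
step 7 [3.5y] zero: DF = P = 1961/2500 ≈ 0.784400

1 1/2 613/625
2 1 481/500
3 3/2 231/250
4 2 4511/5000
5 5/2 2141/2500
6 3 8143/10000
7 7/2 1961/2500
f(0.5y,3y) = ((613/625)/(8143/10000) − 1)/(5/2) = 666/8143 ≈ 8.1788%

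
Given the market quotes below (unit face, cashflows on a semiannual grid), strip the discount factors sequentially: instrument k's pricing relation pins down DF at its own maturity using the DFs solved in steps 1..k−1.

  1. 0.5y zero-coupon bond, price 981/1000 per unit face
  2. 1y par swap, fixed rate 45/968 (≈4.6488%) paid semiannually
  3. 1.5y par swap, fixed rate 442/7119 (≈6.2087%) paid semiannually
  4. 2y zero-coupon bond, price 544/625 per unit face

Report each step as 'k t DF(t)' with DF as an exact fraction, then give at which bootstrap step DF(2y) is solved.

1 1/2 981/1000
2 1 191/200
3 3/2 2279/2500
4 2 544/625
DF(2y) is solved at step 4

step 1 [0.5y] zero: DF = P = 981/1000 ≈ 0.981000
step 2 [1y] swap r/2=45/1936: DF=(1 − 45/1936·(0.981000))/(1+45/1936) = 191/200 ≈ 0.955000
step 3 [1.5y] swap r/2=221/7119: DF=(1 − 221/7119·(0.981000+0.955000))/(1+221/7119) = 2279/2500 ≈ 0.911600
step 4 [2y] zero: DF = P = 544/625 ≈ 0.870400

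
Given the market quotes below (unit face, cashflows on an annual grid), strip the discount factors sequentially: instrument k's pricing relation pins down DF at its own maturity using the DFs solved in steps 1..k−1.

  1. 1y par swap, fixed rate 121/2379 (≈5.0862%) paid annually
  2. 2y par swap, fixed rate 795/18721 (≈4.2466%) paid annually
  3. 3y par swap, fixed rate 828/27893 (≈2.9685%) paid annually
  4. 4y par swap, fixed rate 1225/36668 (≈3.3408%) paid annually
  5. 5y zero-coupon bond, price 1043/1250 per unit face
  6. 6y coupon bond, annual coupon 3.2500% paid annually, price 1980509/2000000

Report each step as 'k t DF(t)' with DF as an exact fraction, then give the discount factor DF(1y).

1 1 2379/2500
2 2 1841/2000
3 3 2293/2500
4 4 351/400
5 5 1043/1250
6 6 4087/5000
DF(1y) = 2379/2500 ≈ 0.951600

step 1 [1y] swap r/1=121/2379: DF=(1 − 121/2379·(0))/(1+121/2379) = 2379/2500 ≈ 0.951600
step 2 [2y] swap r/1=795/18721: DF=(1 − 795/18721·(0.951600))/(1+795/18721) = 1841/2000 ≈ 0.920500
step 3 [3y] swap r/1=828/27893: DF=(1 − 828/27893·(0.951600+0.920500))/(1+828/27893) = 2293/2500 ≈ 0.917200
step 4 [4y] swap r/1=1225/36668: DF=(1 − 1225/36668·(0.951600+0.920500+0.917200))/(1+1225/36668) = 351/400 ≈ 0.877500
step 5 [5y] zero: DF = P = 1043/1250 ≈ 0.834400
step 6 [6y] bond c/1=13/400: DF=(1980509/2000000 − 13/400·(0.951600+0.920500+0.917200+0.877500+0.834400))/(1+13/400) = 4087/5000 ≈ 0.817400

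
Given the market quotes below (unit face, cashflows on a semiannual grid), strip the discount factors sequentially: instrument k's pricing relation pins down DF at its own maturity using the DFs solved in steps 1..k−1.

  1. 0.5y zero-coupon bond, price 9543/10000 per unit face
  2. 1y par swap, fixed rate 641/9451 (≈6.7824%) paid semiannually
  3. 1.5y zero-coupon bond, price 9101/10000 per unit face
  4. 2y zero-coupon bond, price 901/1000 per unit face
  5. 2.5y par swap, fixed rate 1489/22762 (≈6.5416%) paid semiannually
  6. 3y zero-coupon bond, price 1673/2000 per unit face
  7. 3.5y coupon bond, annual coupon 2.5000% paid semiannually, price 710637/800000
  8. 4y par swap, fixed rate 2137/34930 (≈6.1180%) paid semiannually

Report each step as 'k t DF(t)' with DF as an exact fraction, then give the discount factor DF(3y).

step 1 [0.5y] zero: DF = P = 9543/10000 ≈ 0.954300
step 2 [1y] swap r/2=641/18902: DF=(1 − 641/18902·(0.954300))/(1+641/18902) = 9359/10000 ≈ 0.935900
step 3 [1.5y] zero: DF = P = 9101/10000 ≈ 0.910100
step 4 [2y] zero: DF = P = 901/1000 ≈ 0.901000
step 5 [2.5y] swap r/2=1489/45524: DF=(1 − 1489/45524·(0.954300+0.935900+0.910100+0.901000))/(1+1489/45524) = 8511/10000 ≈ 0.851100
step 6 [3y] zero: DF = P = 1673/2000 ≈ 0.836500
step 7 [3.5y] bond c/2=1/80: DF=(710637/800000 − 1/80·(0.954300+0.935900+0.910100+0.901000+0.851100+0.836500))/(1+1/80) = 2027/2500 ≈ 0.810800
step 8 [4y] swap r/2=2137/69860: DF=(1 − 2137/69860·(0.954300+0.935900+0.910100+0.901000+0.851100+0.836500+0.810800))/(1+2137/69860) = 7863/10000 ≈ 0.786300

1 1/2 9543/10000
2 1 9359/10000
3 3/2 9101/10000
4 2 901/1000
5 5/2 8511/10000
6 3 1673/2000
7 7/2 2027/2500
8 4 7863/10000
DF(3y) = 1673/2000 ≈ 0.836500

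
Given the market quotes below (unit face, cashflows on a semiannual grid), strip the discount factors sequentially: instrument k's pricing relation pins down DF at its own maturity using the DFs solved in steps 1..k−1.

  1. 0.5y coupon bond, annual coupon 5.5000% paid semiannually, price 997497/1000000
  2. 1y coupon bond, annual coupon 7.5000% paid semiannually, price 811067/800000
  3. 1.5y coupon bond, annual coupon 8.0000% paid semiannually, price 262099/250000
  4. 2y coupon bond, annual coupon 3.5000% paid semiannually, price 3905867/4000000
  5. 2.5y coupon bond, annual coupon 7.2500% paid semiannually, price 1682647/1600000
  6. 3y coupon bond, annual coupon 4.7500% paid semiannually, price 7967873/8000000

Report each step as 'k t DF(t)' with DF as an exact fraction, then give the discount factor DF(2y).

1 1/2 2427/2500
2 1 9421/10000
3 3/2 1869/2000
4 2 9107/10000
5 5/2 4417/5000
6 3 2163/2500
DF(2y) = 9107/10000 ≈ 0.910700

step 1 [0.5y] bond c/2=11/400: DF=(997497/1000000 − 11/400·(0))/(1+11/400) = 2427/2500 ≈ 0.970800
step 2 [1y] bond c/2=3/80: DF=(811067/800000 − 3/80·(0.970800))/(1+3/80) = 9421/10000 ≈ 0.942100
step 3 [1.5y] bond c/2=1/25: DF=(262099/250000 − 1/25·(0.970800+0.942100))/(1+1/25) = 1869/2000 ≈ 0.934500
step 4 [2y] bond c/2=7/400: DF=(3905867/4000000 − 7/400·(0.970800+0.942100+0.934500))/(1+7/400) = 9107/10000 ≈ 0.910700
step 5 [2.5y] bond c/2=29/800: DF=(1682647/1600000 − 29/800·(0.970800+0.942100+0.934500+0.910700))/(1+29/800) = 4417/5000 ≈ 0.883400
step 6 [3y] bond c/2=19/800: DF=(7967873/8000000 − 19/800·(0.970800+0.942100+0.934500+0.910700+0.883400))/(1+19/800) = 2163/2500 ≈ 0.865200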